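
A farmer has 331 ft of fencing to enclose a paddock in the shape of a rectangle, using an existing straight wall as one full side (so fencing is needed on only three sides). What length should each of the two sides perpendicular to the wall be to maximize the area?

331/4

Let the sides perpendicular to the wall have length x and the parallel side y, so 2x + y = 331 and the area is A = xy = x(331 − 2x).
A'(x) = 331 − 4x = 0 gives x = 331/4, and A''(x) = −4 < 0 confirms a maximum.
Then y = 331 − 2·331/4 = 331/2 and A = 109561/8.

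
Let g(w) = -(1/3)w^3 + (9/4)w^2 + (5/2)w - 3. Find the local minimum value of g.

g'(w) = -w^2 + (9/2)w + 5/2. Setting g'(w) = 0 gives w ∈ {-1/2, 5}.
Since g''(w) = -2w + 9/2, we get g''(-1/2) = 11/2 > 0 ⇒ local minimum; g''(5) = -11/2 < 0 ⇒ local maximum.
The local minimum is g(-1/2) = -175/48.

-175/48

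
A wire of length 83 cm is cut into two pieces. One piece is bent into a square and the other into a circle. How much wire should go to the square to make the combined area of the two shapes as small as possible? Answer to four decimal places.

Let x be the length used for the square. Square side x/4; circle radius (83−x)/(2π).
A(x) = (x/4)² + π·((83−x)/(2π))² = x²/16 + (83−x)²/(4π) for 0 ≤ x ≤ 83. A'(x) = x/8 − (83−x)/(2π) = 0 gives x = 4·83/(π+4) ≈ 46.4882.
A'' = 1/8 + 1/(2π) > 0, so this gives the minimum combined area; x ≈ 46.4882 cm to the square.

46.4882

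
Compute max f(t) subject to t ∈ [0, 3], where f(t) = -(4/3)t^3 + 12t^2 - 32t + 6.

6

Differentiating, f'(t) = -4t^2 + 24t - 32; whose only zero in [0, 3] is t = 2.
Evaluating at the critical points and endpoints: f(0) = 6; f(2) = -62/3; f(3) = -18.
Hence the absolute maximum is 6 at t = 0.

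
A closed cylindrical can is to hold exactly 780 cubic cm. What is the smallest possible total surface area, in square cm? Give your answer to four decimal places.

With radius r and height h, πr²h = 780 so h = 780/(πr²), and S(r) = 2πr² + 2πrh = 2πr² + 2·780/r.
S'(r) = 4πr − 2·780/r² = 0 ⇒ r³ = 780/(2π), so r ≈ 4.9885 and h = 2r ≈ 9.9770.
S''(r) = 4π + 4·780/r³ > 0, so this is the minimum; S ≈ 469.0772.

469.0772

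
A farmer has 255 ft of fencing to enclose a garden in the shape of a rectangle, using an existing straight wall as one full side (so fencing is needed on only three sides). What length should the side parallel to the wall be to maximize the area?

Let the sides perpendicular to the wall have length x and the parallel side y, so 2x + y = 255 and the area is A = xy = x(255 − 2x).
A'(x) = 255 − 4x = 0 gives x = 255/4, and A''(x) = −4 < 0 confirms a maximum.
Then y = 255 − 2·255/4 = 255/2 and A = 65025/8.

255/2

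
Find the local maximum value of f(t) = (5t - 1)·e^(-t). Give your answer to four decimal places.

f'(t) = 5·e^(-t) + (5t - 1)·(-1)·e^(-t) = (-5t + 6)·e^(-t). Since e^(-t) > 0, the only critical point is t = 6/5.
f''(6/5) has the same sign as -5 < 0, so this is a local maximum.
f(6/5) = (5)·e^(-6/5) ≈ 1.5060.

1.5060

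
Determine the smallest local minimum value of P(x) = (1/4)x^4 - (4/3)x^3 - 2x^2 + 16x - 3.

-85/3

P'(x) = x^3 - 4x^2 - 4x + 16. Setting P'(x) = 0 gives x ∈ {-2, 2, 4}.
Since P''(x) = 3x^2 - 8x - 4, we get P''(-2) = 24 > 0 ⇒ local minimum; P''(2) = -8 < 0 ⇒ local maximum; P''(4) = 12 > 0 ⇒ local minimum.
Thus P has its smallest local minimum at x = -2, with value -85/3.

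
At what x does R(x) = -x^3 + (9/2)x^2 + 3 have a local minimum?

R'(x) = -3x^2 + 9x = 0 at x = 0, 3.
Second-derivative test with R''(x) = -6x + 9: R''(0) = 9 > 0 ⇒ local minimum; R''(3) = -9 < 0 ⇒ local maximum.
Thus R has its local minimum at x = 0, with value 3.

0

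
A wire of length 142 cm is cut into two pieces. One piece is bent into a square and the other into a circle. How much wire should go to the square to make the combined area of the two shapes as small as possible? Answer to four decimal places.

79.5341

Let x be the length used for the square. Square side x/4; circle radius (142−x)/(2π).
A(x) = (x/4)² + π·((142−x)/(2π))² = x²/16 + (142−x)²/(4π) for 0 ≤ x ≤ 142. A'(x) = x/8 − (142−x)/(2π) = 0 gives x = 4·142/(π+4) ≈ 79.5341.
A'' = 1/8 + 1/(2π) > 0, so this gives the minimum combined area; x ≈ 79.5341 cm to the square.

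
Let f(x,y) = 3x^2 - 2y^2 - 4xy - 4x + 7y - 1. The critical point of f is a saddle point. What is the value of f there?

-37/40

∂f/∂x = 6x - 4y - 4 = 0 and ∂f/∂y = -4x - 4y + 7 = 0, so (x, y) = (11/10, 13/20).
The Hessian has f_{xx} = 6, f_{yy} = -4, f_{xy} = -4, giving D = -40 < 0, so the point is a saddle point.
f(11/10, 13/20) = -37/40.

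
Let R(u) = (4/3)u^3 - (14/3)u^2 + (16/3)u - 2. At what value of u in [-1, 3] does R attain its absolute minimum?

The derivative is 4u^2 - (28/3)u + 16/3, which vanishes at u = 1 and u = 4/3.
Compare values at every candidate in [-1, 3]: R(-1) = -40/3; R(1) = 0; R(4/3) = -2/81; R(3) = 8.
Hence the absolute minimum is -40/3 at u = -1.

-1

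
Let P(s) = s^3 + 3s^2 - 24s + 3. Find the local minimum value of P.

-25

P'(s) = 3s^2 + 6s - 24 = 0 at s = -4, 2.
Since P''(s) = 6s + 6, we get P''(-4) = -18 < 0 ⇒ local maximum; P''(2) = 18 > 0 ⇒ local minimum.
So the local minimum value is P(2) = -25.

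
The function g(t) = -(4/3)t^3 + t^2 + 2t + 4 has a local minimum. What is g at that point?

41/12

Critical points: g'(t) = -4t^2 + 2t + 2 vanishes at t = -1/2, 1.
Second-derivative test with g''(t) = -8t + 2: g''(-1/2) = 6 > 0 ⇒ local minimum; g''(1) = -6 < 0 ⇒ local maximum.
Thus g has its local minimum at t = -1/2, with value 41/12.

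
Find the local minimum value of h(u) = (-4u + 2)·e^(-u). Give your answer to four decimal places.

-0.8925

By the product rule, h'(u) = (4u - 6)·e^(-u). Since e^(-u) > 0, the only critical point is u = 3/2.
h''(3/2) has the same sign as 4 > 0, so this is a local minimum.
h(3/2) = (-4)·e^(-3/2) ≈ -0.8925.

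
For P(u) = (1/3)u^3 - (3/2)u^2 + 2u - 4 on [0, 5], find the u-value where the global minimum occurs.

The derivative is u^2 - 3u + 2, which vanishes at u = 1 and u = 2.
Compare values at every candidate in [0, 5]: P(0) = -4,  P(1) = -19/6,  P(2) = -10/3,  P(5) = 61/6.
Hence the absolute minimum is -4 at u = 0.

0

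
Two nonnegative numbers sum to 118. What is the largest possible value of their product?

With x + y = 118, the product is P(x) = x(118 − x).
P'(x) = 118 − 2x = 0 gives x = 59; P'' = −2 < 0, so this is the maximum.
P = 59·59 = 3481.

3481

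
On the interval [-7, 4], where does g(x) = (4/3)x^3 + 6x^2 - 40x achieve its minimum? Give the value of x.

Differentiating, g'(x) = 4x^2 + 12x - 40; which vanishes at x = -5 and x = 2.
Evaluating at the critical points and endpoints: g(-7) = 350/3, g(-5) = 550/3, g(2) = -136/3, g(4) = 64/3.
Hence the absolute minimum is -136/3 at x = 2.

2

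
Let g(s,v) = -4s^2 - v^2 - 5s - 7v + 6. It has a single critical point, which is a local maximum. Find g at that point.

∂g/∂s = -8s - 5 = 0 and ∂g/∂v = -2v - 7 = 0, so (s, v) = (-5/8, -7/2).
The Hessian has g_{ss} = -8, g_{vv} = -2, g_{sv} = 0, giving D = 16 > 0 with g_{ss} < 0, so the point is a local maximum.
g(-5/8, -7/2) = 317/16.

317/16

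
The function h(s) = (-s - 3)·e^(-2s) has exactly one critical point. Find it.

-5/2

By the product rule, h'(s) = (2s + 5)·e^(-2s). Since e^(-2s) > 0, the only critical point is s = -5/2.
h''(-5/2) has the same sign as 2 > 0, so this is a local minimum.
h(-5/2) = (-1/2)·e^(5) ≈ -74.2066.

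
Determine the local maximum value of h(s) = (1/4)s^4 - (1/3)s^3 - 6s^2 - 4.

h'(s) = s^3 - s^2 - 12s. Setting h'(s) = 0 gives s ∈ {-3, 0, 4}.
Second-derivative test with h''(s) = 3s^2 - 2s - 12: h''(-3) = 21 > 0 ⇒ local minimum; h''(0) = -12 < 0 ⇒ local maximum; h''(4) = 28 > 0 ⇒ local minimum.
Thus h has its local maximum at s = 0, with value -4.

-4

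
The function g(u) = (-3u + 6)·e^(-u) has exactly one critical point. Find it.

g'(u) = (-3)·e^(-u) + (-3u + 6)·(-1)·e^(-u) = (3u - 9)·e^(-u). Since e^(-u) > 0, the only critical point is u = 3.
g''(3) has the same sign as 3 > 0, so this is a local minimum.
g(3) = (-3)·e^(-3) ≈ -0.1494.

3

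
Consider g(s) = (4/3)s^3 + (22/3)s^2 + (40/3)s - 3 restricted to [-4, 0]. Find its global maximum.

-3

The derivative is 4s^2 + (44/3)s + 40/3, which vanishes at s = -2 and s = -5/3.
Compare values at every candidate in [-4, 0]: g(-4) = -73/3, g(-2) = -11, g(-5/3) = -893/81, g(0) = -3.
The maximum over the interval is -3, attained at s = 0.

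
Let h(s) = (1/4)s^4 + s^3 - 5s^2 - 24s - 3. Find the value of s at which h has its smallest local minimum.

h'(s) = s^3 + 3s^2 - 10s - 24. Setting h'(s) = 0 gives s ∈ {-4, -2, 3}.
h''(s) = 3s^2 + 6s - 10. h''(-4) = 14 > 0 ⇒ local minimum; h''(-2) = -10 < 0 ⇒ local maximum; h''(3) = 35 > 0 ⇒ local minimum.
Thus h has its smallest local minimum at s = 3, with value -291/4.

3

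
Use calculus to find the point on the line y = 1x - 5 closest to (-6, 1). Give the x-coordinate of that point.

Minimize D(x)^2 = (x + 6)^2 + (x - 6)^2.
d/dx[D^2] = 2(x + 6) + 2·1·(x - 6) = 0 ⇒ x = 0.
Then y = -5 and the distance is √(72) ≈ 8.4853.

0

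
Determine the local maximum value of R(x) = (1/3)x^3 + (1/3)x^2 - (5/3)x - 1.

R'(x) = x^2 + (2/3)x - 5/3. Setting R'(x) = 0 gives x ∈ {-5/3, 1}.
R''(x) = 2x + 2/3. R''(-5/3) = -8/3 < 0 ⇒ local maximum; R''(1) = 8/3 > 0 ⇒ local minimum.
The local maximum is R(-5/3) = 94/81.

94/81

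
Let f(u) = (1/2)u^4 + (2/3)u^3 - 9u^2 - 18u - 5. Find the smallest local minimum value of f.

-163/2

f'(u) = 2u^3 + 2u^2 - 18u - 18. Setting f'(u) = 0 gives u ∈ {-3, -1, 3}.
f''(u) = 6u^2 + 4u - 18. f''(-3) = 24 > 0 ⇒ local minimum; f''(-1) = -16 < 0 ⇒ local maximum; f''(3) = 48 > 0 ⇒ local minimum.
So the smallest local minimum value is f(3) = -163/2.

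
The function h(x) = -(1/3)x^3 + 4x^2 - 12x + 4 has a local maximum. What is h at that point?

4

h'(x) = -x^2 + 8x - 12 = 0 at x = 2, 6.
Second-derivative test with h''(x) = -2x + 8: h''(2) = 4 > 0 ⇒ local minimum; h''(6) = -4 < 0 ⇒ local maximum.
So the local maximum value is h(6) = 4.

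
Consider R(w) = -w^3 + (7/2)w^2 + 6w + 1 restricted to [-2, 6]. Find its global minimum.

-53

R'(w) = -3w^2 + 7w + 6, which vanishes at w = -2/3 and w = 3.
Compare values at every candidate in [-2, 6]: R(-2) = 11; R(-2/3) = -31/27; R(3) = 47/2; R(6) = -53.
Hence the absolute minimum is -53 at w = 6.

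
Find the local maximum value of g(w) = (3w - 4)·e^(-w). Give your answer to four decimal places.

0.2909

Differentiating with the product rule gives g'(w) = (-3w + 7)·e^(-w). Since e^(-w) > 0, the only critical point is w = 7/3.
g''(7/3) has the same sign as -3 < 0, so this is a local maximum.
g(7/3) = (3)·e^(-7/3) ≈ 0.2909.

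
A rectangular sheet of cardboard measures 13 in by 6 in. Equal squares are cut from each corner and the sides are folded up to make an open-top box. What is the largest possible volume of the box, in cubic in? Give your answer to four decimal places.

With cut size x, the volume is V(x) = x(13 − 2x)(6 − 2x) for 0 < x < 3.
V'(x) = 12x^2 − 76x + 78. Setting V'(x) = 0 gives x ≈ 1.2884 (the root in (0, 3)).
V''(x) = 24x − 76 is negative there, so this is the maximum; V ≈ 45.9710.

45.9710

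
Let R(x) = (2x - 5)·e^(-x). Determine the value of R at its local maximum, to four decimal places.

0.0604

R'(x) = 2·e^(-x) + (2x - 5)·(-1)·e^(-x) = (-2x + 7)·e^(-x). Since e^(-x) > 0, the only critical point is x = 7/2.
R''(7/2) has the same sign as -2 < 0, so this is a local maximum.
R(7/2) = (2)·e^(-7/2) ≈ 0.0604.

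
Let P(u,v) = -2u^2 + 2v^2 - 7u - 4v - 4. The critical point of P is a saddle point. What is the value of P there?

1/8

∂P/∂u = -4u - 7 = 0 and ∂P/∂v = 4v - 4 = 0, so (u, v) = (-7/4, 1).
The Hessian has P_{uu} = -4, P_{vv} = 4, P_{uv} = 0, giving D = -16 < 0, so the point is a saddle point.
P(-7/4, 1) = 1/8.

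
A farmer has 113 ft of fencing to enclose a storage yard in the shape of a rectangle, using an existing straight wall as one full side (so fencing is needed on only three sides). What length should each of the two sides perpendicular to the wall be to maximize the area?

113/4

Let the sides perpendicular to the wall have length x and the parallel side y, so 2x + y = 113 and the area is A = xy = x(113 − 2x).
A'(x) = 113 − 4x = 0 gives x = 113/4, and A''(x) = −4 < 0 confirms a maximum.
Then y = 113 − 2·113/4 = 113/2 and A = 12769/8.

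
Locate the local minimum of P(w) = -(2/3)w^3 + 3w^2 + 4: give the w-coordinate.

P'(w) = -2w^2 + 6w = 0 at w = 0, 3.
Since P''(w) = -4w + 6, we get P''(0) = 6 > 0 ⇒ local minimum; P''(3) = -6 < 0 ⇒ local maximum.
The local minimum is P(0) = 4.

0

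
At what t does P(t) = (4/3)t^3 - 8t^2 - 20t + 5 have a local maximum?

P'(t) = 4t^2 - 16t - 20 = 0 at t = -1, 5.
Since P''(t) = 8t - 16, we get P''(-1) = -24 < 0 ⇒ local maximum; P''(5) = 24 > 0 ⇒ local minimum.
Thus P has its local maximum at t = -1, with value 47/3.

-1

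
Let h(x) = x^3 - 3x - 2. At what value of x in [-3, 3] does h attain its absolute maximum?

3

The derivative is 3x^2 - 3, which vanishes at x = -1 and x = 1.
Evaluating at the critical points and endpoints: h(-3) = -20,  h(-1) = 0,  h(1) = -4,  h(3) = 16.
The maximum over the interval is 16, attained at x = 3.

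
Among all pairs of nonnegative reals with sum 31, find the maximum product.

961/4

With x + y = 31, the product is P(x) = x(31 − x).
P'(x) = 31 − 2x = 0 gives x = 31/2; P'' = −2 < 0, so this is the maximum.
P = 31/2·31/2 = 961/4.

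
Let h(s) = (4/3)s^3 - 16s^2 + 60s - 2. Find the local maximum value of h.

70

h'(s) = 4s^2 - 32s + 60. Setting h'(s) = 0 gives s ∈ {3, 5}.
Second-derivative test with h''(s) = 8s - 32: h''(3) = -8 < 0 ⇒ local maximum; h''(5) = 8 > 0 ⇒ local minimum.
Thus h has its local maximum at s = 3, with value 70.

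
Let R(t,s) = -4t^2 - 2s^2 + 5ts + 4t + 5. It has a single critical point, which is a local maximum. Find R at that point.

∂R/∂t = -8t + 5s + 4 = 0 and ∂R/∂s = 5t - 4s = 0, so (t, s) = (16/7, 20/7).
The Hessian has R_{tt} = -8, R_{ss} = -4, R_{ts} = 5, giving D = 7 > 0 with R_{tt} < 0, so the point is a local maximum.
R(16/7, 20/7) = 67/7.

67/7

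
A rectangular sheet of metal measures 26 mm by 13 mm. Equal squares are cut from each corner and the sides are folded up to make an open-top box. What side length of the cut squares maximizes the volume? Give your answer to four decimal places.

With cut size x, the volume is V(x) = x(26 − 2x)(13 − 2x) for 0 < x < 6.5.
V'(x) = 12x^2 − 156x + 338. Setting V'(x) = 0 gives x ≈ 2.7472 (the root in (0, 6.5)).
V''(x) = 24x − 156 is negative there, so this is the maximum; V ≈ 422.8128.

2.7472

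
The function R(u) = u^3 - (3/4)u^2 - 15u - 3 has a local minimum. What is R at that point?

-473/16

R'(u) = 3u^2 - (3/2)u - 15. Setting R'(u) = 0 gives u ∈ {-2, 5/2}.
R''(u) = 6u - 3/2. R''(-2) = -27/2 < 0 ⇒ local maximum; R''(5/2) = 27/2 > 0 ⇒ local minimum.
The local minimum is R(5/2) = -473/16.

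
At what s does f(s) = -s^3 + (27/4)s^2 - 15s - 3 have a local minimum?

Critical points: f'(s) = -3s^2 + (27/2)s - 15 vanishes at s = 2, 5/2.
f''(s) = -6s + 27/2. f''(2) = 3/2 > 0 ⇒ local minimum; f''(5/2) = -3/2 < 0 ⇒ local maximum.
The local minimum is f(2) = -14.

2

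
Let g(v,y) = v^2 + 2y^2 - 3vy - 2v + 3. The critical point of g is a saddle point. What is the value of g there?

∂g/∂v = 2v - 3y - 2 = 0 and ∂g/∂y = -3v + 4y = 0, so (v, y) = (-8, -6).
The Hessian has g_{vv} = 2, g_{yy} = 4, g_{vy} = -3, giving D = -1 < 0, so the point is a saddle point.
g(-8, -6) = 11.

11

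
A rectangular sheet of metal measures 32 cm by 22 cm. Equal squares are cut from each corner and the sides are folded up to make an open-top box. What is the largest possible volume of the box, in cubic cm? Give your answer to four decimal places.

1348.3457

With cut size x, the volume is V(x) = x(32 − 2x)(22 − 2x) for 0 < x < 11.
V'(x) = 12x^2 − 216x + 704. Setting V'(x) = 0 gives x ≈ 4.2742 (the root in (0, 11)).
V''(x) = 24x − 216 is negative there, so this is the maximum; V ≈ 1348.3457.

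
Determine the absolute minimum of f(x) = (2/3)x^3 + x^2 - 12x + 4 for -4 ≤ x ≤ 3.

-32/3

Differentiating, f'(x) = 2x^2 + 2x - 12; which vanishes at x = -3 and x = 2.
Evaluating at the critical points and endpoints: f(-4) = 76/3,  f(-3) = 31,  f(2) = -32/3,  f(3) = -5.
So the minimum is f(2) = -32/3.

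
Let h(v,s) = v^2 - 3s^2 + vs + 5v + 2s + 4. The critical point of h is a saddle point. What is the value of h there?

∂h/∂v = 2v + s + 5 = 0 and ∂h/∂s = v - 6s + 2 = 0, so (v, s) = (-32/13, -1/13).
The Hessian has h_{vv} = 2, h_{ss} = -6, h_{vs} = 1, giving D = -13 < 0, so the point is a saddle point.
h(-32/13, -1/13) = -29/13.

-29/13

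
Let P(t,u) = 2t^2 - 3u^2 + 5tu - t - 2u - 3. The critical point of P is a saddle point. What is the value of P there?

-152/49

∂P/∂t = 4t + 5u - 1 = 0 and ∂P/∂u = 5t - 6u - 2 = 0, so (t, u) = (16/49, -3/49).
The Hessian has P_{tt} = 4, P_{uu} = -6, P_{tu} = 5, giving D = -49 < 0, so the point is a saddle point.
P(16/49, -3/49) = -152/49.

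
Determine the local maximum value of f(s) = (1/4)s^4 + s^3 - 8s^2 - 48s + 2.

269/4

f'(s) = s^3 + 3s^2 - 16s - 48. Setting f'(s) = 0 gives s ∈ {-4, -3, 4}.
Second-derivative test with f''(s) = 3s^2 + 6s - 16: f''(-4) = 8 > 0 ⇒ local minimum; f''(-3) = -7 < 0 ⇒ local maximum; f''(4) = 56 > 0 ⇒ local minimum.
So the local maximum value is f(-3) = 269/4.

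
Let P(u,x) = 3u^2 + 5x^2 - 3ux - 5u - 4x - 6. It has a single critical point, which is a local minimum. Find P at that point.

-539/51

∂P/∂u = 6u - 3x - 5 = 0 and ∂P/∂x = -3u + 10x - 4 = 0, so (u, x) = (62/51, 13/17).
The Hessian has P_{uu} = 6, P_{xx} = 10, P_{ux} = -3, giving D = 51 > 0 with P_{uu} > 0, so the point is a local minimum.
P(62/51, 13/17) = -539/51.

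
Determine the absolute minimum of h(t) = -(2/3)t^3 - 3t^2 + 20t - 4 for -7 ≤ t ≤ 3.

The derivative is -2t^2 - 6t + 20, which vanishes at t = -5 and t = 2.
Compare values at every candidate in [-7, 3]: h(-7) = -187/3, h(-5) = -287/3, h(2) = 56/3, h(3) = 11.
So the minimum is h(-5) = -287/3.

-287/3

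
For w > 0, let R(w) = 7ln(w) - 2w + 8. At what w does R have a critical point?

7/2

R'(w) = 7/w − 2 = 0 gives w = 7/2.
R''(w) = -7/w², which is negative for w > 0, so this is a local maximum.
R(7/2) = 7·ln(7/2) - 7 + 8 ≈ 9.7693.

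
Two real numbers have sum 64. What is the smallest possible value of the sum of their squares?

With a + b = 64, a^2 + b^2 = a^2 + (64 − a)^2.
The derivative 2a − 2(64 − a) = 4a − 128 vanishes at a = 32; second derivative 4 > 0, a minimum.
The minimum is 2·(32)^2 = 2048.

2048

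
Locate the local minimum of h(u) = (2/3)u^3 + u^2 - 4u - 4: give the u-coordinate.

Critical points: h'(u) = 2u^2 + 2u - 4 vanishes at u = -2, 1.
Since h''(u) = 4u + 2, we get h''(-2) = -6 < 0 ⇒ local maximum; h''(1) = 6 > 0 ⇒ local minimum.
Thus h has its local minimum at u = 1, with value -19/3.

1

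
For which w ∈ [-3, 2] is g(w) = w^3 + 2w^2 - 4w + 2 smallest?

Differentiating, g'(w) = 3w^2 + 4w - 4; which vanishes at w = -2 and w = 2/3.
Candidates: g(-3) = 5, g(-2) = 10, g(2/3) = 14/27, g(2) = 10.
So the minimum is g(2/3) = 14/27.

2/3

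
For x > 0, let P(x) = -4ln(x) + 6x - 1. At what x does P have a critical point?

P'(x) = -4/x + 6 = 0 gives x = 2/3.
P''(x) = 4/x², which is positive for x > 0, so this is a local minimum.
P(2/3) = -4·ln(2/3) + 4 - 1 ≈ 4.6219.

2/3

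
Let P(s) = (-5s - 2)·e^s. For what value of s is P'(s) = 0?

-7/5

By the product rule, P'(s) = (-5s - 7)·e^s. Since e^s > 0, the only critical point is s = -7/5.
P''(-7/5) has the same sign as -5 < 0, so this is a local maximum.
P(-7/5) = (5)·e^(-7/5) ≈ 1.2330.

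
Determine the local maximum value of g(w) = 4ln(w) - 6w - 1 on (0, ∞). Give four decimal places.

g'(w) = 4/w − 6 = 0 gives w = 2/3.
g''(w) = -4/w², which is negative for w > 0, so this is a local maximum.
g(2/3) = 4·ln(2/3) - 4 - 1 ≈ -6.6219.

-6.6219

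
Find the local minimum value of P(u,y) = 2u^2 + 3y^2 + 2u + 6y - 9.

∂P/∂u = 4u + 2 = 0 and ∂P/∂y = 6y + 6 = 0, so (u, y) = (-1/2, -1).
The Hessian has P_{uu} = 4, P_{yy} = 6, P_{uy} = 0, giving D = 24 > 0 with P_{uu} > 0, so the point is a local minimum.
P(-1/2, -1) = -25/2.

-25/2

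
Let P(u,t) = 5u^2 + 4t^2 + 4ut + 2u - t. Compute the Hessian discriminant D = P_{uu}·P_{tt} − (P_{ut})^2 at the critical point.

64

∂P/∂u = 10u + 4t + 2 = 0 and ∂P/∂t = 4u + 8t - 1 = 0, so (u, t) = (-5/16, 9/32).
The Hessian has P_{uu} = 10, P_{tt} = 8, P_{ut} = 4, giving D = 64 > 0 with P_{uu} > 0, so the point is a local minimum.
D = (10)·(8) − (4)^2 = 64.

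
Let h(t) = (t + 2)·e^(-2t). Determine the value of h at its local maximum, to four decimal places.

By the product rule, h'(t) = (-2t - 3)·e^(-2t). Since e^(-2t) > 0, the only critical point is t = -3/2.
h''(-3/2) has the same sign as -2 < 0, so this is a local maximum.
h(-3/2) = (1/2)·e^(3) ≈ 10.0428.

10.0428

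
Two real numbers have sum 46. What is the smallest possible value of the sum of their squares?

1058

With a + b = 46, a^2 + b^2 = a^2 + (46 − a)^2.
The derivative 2a − 2(46 − a) = 4a − 92 vanishes at a = 23; second derivative 4 > 0, a minimum.
The minimum is 2·(23)^2 = 1058.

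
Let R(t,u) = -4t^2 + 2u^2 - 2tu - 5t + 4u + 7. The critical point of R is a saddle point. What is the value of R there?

11/2

∂R/∂t = -8t - 2u - 5 = 0 and ∂R/∂u = -2t + 4u + 4 = 0, so (t, u) = (-1/3, -7/6).
The Hessian has R_{tt} = -8, R_{uu} = 4, R_{tu} = -2, giving D = -36 < 0, so the point is a saddle point.
R(-1/3, -7/6) = 11/2.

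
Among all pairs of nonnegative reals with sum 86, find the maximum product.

With x + y = 86, the product is P(x) = x(86 − x).
P'(x) = 86 − 2x = 0 gives x = 43; P'' = −2 < 0, so this is the maximum.
P = 43·43 = 1849.

1849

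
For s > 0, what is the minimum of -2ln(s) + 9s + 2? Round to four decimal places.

f'(s) = -2/s + 9 = 0 gives s = 2/9.
f''(s) = 2/s², which is positive for s > 0, so this is a local minimum.
f(2/9) = -2·ln(2/9) + 2 + 2 ≈ 7.0082.

7.0082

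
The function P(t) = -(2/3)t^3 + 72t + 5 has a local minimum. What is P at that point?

-283

Critical points: P'(t) = -2t^2 + 72 vanishes at t = -6, 6.
P''(t) = -4t. P''(-6) = 24 > 0 ⇒ local minimum; P''(6) = -24 < 0 ⇒ local maximum.
The local minimum is P(-6) = -283.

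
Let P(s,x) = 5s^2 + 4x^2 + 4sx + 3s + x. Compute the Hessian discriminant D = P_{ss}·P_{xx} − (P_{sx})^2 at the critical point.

64

∂P/∂s = 10s + 4x + 3 = 0 and ∂P/∂x = 4s + 8x + 1 = 0, so (s, x) = (-5/16, 1/32).
The Hessian has P_{ss} = 10, P_{xx} = 8, P_{sx} = 4, giving D = 64 > 0 with P_{ss} > 0, so the point is a local minimum.
D = (10)·(8) − (4)^2 = 64.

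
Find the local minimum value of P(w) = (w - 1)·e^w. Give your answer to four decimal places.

By the product rule, P'(w) = (w)·e^w. Since e^w > 0, the only critical point is w = 0.
P''(0) has the same sign as 1 > 0, so this is a local minimum.
P(0) = (-1)·e^(0) ≈ -1.0000.

-1.0000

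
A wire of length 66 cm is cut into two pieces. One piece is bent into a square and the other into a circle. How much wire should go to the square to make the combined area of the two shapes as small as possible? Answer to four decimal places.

Let x be the length used for the square. Square side x/4; circle radius (66−x)/(2π).
A(x) = (x/4)² + π·((66−x)/(2π))² = x²/16 + (66−x)²/(4π) for 0 ≤ x ≤ 66. A'(x) = x/8 − (66−x)/(2π) = 0 gives x = 4·66/(π+4) ≈ 36.9665.
A'' = 1/8 + 1/(2π) > 0, so this gives the minimum combined area; x ≈ 36.9665 cm to the square.

36.9665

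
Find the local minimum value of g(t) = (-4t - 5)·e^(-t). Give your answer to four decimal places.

By the product rule, g'(t) = (4t + 1)·e^(-t). Since e^(-t) > 0, the only critical point is t = -1/4.
g''(-1/4) has the same sign as 4 > 0, so this is a local minimum.
g(-1/4) = (-4)·e^(1/4) ≈ -5.1361.

-5.1361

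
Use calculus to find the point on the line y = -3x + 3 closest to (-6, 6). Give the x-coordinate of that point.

Minimize D(x)^2 = (x + 6)^2 + (-3x - 3)^2.
d/dx[D^2] = 2(x + 6) + 2·(-3)·(-3x - 3) = 0 ⇒ x = -3/2.
Then y = 15/2 and the distance is √(45/2) ≈ 4.7434.

-3/2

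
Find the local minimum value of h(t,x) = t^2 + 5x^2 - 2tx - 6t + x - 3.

-217/16

∂h/∂t = 2t - 2x - 6 = 0 and ∂h/∂x = -2t + 10x + 1 = 0, so (t, x) = (29/8, 5/8).
The Hessian has h_{tt} = 2, h_{xx} = 10, h_{tx} = -2, giving D = 16 > 0 with h_{tt} > 0, so the point is a local minimum.
h(29/8, 5/8) = -217/16.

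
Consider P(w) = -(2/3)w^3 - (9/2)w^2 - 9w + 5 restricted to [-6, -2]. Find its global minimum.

19/2

Differentiating, P'(w) = -2w^2 - 9w - 9; whose only zero in [-6, -2] is w = -3.
Compare values at every candidate in [-6, -2]: P(-6) = 41,  P(-3) = 19/2,  P(-2) = 31/3.
So the minimum is P(-3) = 19/2.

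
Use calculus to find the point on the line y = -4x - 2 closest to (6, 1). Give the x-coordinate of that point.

-6/17

Minimize D(x)^2 = (x - 6)^2 + (-4x - 3)^2.
d/dx[D^2] = 2(x - 6) + 2·(-4)·(-4x - 3) = 0 ⇒ x = -6/17.
Then y = -10/17 and the distance is √(729/17) ≈ 6.5485.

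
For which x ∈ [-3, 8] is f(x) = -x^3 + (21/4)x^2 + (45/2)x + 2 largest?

Differentiating, f'(x) = -3x^2 + (21/2)x + 45/2; which vanishes at x = -3/2 and x = 5.
Compare values at every candidate in [-3, 8]: f(-3) = 35/4, f(-3/2) = -265/16, f(5) = 483/4, f(8) = 6.
Hence the absolute maximum is 483/4 at x = 5.

5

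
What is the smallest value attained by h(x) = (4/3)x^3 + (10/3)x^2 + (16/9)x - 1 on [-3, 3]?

-37/3

h'(x) = 4x^2 + (20/3)x + 16/9, which vanishes at x = -4/3 and x = -1/3.
Compare values at every candidate in [-3, 3]: h(-3) = -37/3,  h(-4/3) = -49/81,  h(-1/3) = -103/81,  h(3) = 211/3.
Hence the absolute minimum is -37/3 at x = -3.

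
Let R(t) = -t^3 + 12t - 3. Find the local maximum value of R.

13

R'(t) = -3t^2 + 12 = 0 at t = -2, 2.
Since R''(t) = -6t, we get R''(-2) = 12 > 0 ⇒ local minimum; R''(2) = -12 < 0 ⇒ local maximum.
Thus R has its local maximum at t = 2, with value 13.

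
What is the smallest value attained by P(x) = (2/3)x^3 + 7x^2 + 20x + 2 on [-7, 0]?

P'(x) = 2x^2 + 14x + 20, which vanishes at x = -5 and x = -2.
Candidates: P(-7) = -71/3,  P(-5) = -19/3,  P(-2) = -46/3,  P(0) = 2.
So the minimum is P(-7) = -71/3.

-71/3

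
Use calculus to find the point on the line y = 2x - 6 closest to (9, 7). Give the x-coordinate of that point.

Minimize D(x)^2 = (x - 9)^2 + (2x - 13)^2.
d/dx[D^2] = 2(x - 9) + 2·2·(2x - 13) = 0 ⇒ x = 7.
Then y = 8 and the distance is √(5) ≈ 2.2361.

7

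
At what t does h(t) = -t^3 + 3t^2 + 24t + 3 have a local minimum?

h'(t) = -3t^2 + 6t + 24. Setting h'(t) = 0 gives t ∈ {-2, 4}.
Since h''(t) = -6t + 6, we get h''(-2) = 18 > 0 ⇒ local minimum; h''(4) = -18 < 0 ⇒ local maximum.
So the local minimum value is h(-2) = -25.

-2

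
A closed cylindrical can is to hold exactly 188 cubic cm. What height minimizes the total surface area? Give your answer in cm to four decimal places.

6.2090

With radius r and height h, πr²h = 188 so h = 188/(πr²), and S(r) = 2πr² + 2πrh = 2πr² + 2·188/r.
S'(r) = 4πr − 2·188/r² = 0 ⇒ r³ = 188/(2π), so r ≈ 3.1045 and h = 2r ≈ 6.2090.
S''(r) = 4π + 4·188/r³ > 0, so this is the minimum; S ≈ 181.6714.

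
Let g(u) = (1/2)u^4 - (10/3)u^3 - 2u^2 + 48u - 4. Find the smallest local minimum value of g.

g'(u) = 2u^3 - 10u^2 - 4u + 48. Setting g'(u) = 0 gives u ∈ {-2, 3, 4}.
g''(u) = 6u^2 - 20u - 4. g''(-2) = 60 > 0 ⇒ local minimum; g''(3) = -10 < 0 ⇒ local maximum; g''(4) = 12 > 0 ⇒ local minimum.
So the smallest local minimum value is g(-2) = -220/3.

-220/3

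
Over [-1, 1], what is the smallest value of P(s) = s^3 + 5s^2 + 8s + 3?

-1

Differentiating, P'(s) = 3s^2 + 10s + 8; which has no zeros in [-1, 1].
Evaluating at the critical points and endpoints: P(-1) = -1, P(1) = 17.
The minimum over the interval is -1, attained at s = -1.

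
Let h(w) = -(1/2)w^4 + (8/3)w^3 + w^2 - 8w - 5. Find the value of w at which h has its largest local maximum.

h'(w) = -2w^3 + 8w^2 + 2w - 8 = 0 at w = -1, 1, 4.
Since h''(w) = -6w^2 + 16w + 2, we get h''(-1) = -20 < 0 ⇒ local maximum; h''(1) = 12 > 0 ⇒ local minimum; h''(4) = -30 < 0 ⇒ local maximum.
The largest local maximum is h(4) = 65/3.

4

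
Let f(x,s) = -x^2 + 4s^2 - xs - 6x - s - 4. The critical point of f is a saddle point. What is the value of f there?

81/17

∂f/∂x = -2x - s - 6 = 0 and ∂f/∂s = -x + 8s - 1 = 0, so (x, s) = (-49/17, -4/17).
The Hessian has f_{xx} = -2, f_{ss} = 8, f_{xs} = -1, giving D = -17 < 0, so the point is a saddle point.
f(-49/17, -4/17) = 81/17.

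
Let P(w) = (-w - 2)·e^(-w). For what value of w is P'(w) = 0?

Differentiating with the product rule gives P'(w) = (w + 1)·e^(-w). Since e^(-w) > 0, the only critical point is w = -1.
P''(-1) has the same sign as 1 > 0, so this is a local minimum.
P(-1) = (-1)·e^(1) ≈ -2.7183.

-1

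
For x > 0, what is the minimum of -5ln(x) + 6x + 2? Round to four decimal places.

P'(x) = -5/x + 6 = 0 gives x = 5/6.
P''(x) = 5/x², which is positive for x > 0, so this is a local minimum.
P(5/6) = -5·ln(5/6) + 5 + 2 ≈ 7.9116.

7.9116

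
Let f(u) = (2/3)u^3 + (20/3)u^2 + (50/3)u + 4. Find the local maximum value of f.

f'(u) = 2u^2 + (40/3)u + 50/3 = 0 at u = -5, -5/3.
Since f''(u) = 4u + 40/3, we get f''(-5) = -20/3 < 0 ⇒ local maximum; f''(-5/3) = 20/3 > 0 ⇒ local minimum.
So the local maximum value is f(-5) = 4.

4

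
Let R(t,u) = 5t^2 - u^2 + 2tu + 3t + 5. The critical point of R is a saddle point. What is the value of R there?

37/8

∂R/∂t = 10t + 2u + 3 = 0 and ∂R/∂u = 2t - 2u = 0, so (t, u) = (-1/4, -1/4).
The Hessian has R_{tt} = 10, R_{uu} = -2, R_{tu} = 2, giving D = -24 < 0, so the point is a saddle point.
R(-1/4, -1/4) = 37/8.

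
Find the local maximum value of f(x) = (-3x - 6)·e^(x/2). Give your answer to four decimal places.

f'(x) = (-3)·e^(x/2) + (-3x - 6)·(1/2)·e^(x/2) = (-(3/2)x - 6)·e^(x/2). Since e^(x/2) > 0, the only critical point is x = -4.
f''(-4) has the same sign as -3/2 < 0, so this is a local maximum.
f(-4) = (6)·e^(-2) ≈ 0.8120.

0.8120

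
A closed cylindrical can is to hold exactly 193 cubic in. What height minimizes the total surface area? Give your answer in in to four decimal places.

6.2636

With radius r and height h, πr²h = 193 so h = 193/(πr²), and S(r) = 2πr² + 2πrh = 2πr² + 2·193/r.
S'(r) = 4πr − 2·193/r² = 0 ⇒ r³ = 193/(2π), so r ≈ 3.1318 and h = 2r ≈ 6.2636.
S''(r) = 4π + 4·193/r³ > 0, so this is the minimum; S ≈ 184.8784.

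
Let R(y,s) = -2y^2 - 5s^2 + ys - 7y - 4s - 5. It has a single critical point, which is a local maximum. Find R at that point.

110/39

∂R/∂y = -4y + s - 7 = 0 and ∂R/∂s = y - 10s - 4 = 0, so (y, s) = (-74/39, -23/39).
The Hessian has R_{yy} = -4, R_{ss} = -10, R_{ys} = 1, giving D = 39 > 0 with R_{yy} < 0, so the point is a local maximum.
R(-74/39, -23/39) = 110/39.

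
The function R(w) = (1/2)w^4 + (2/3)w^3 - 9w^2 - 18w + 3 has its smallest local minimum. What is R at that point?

R'(w) = 2w^3 + 2w^2 - 18w - 18. Setting R'(w) = 0 gives w ∈ {-3, -1, 3}.
Since R''(w) = 6w^2 + 4w - 18, we get R''(-3) = 24 > 0 ⇒ local minimum; R''(-1) = -16 < 0 ⇒ local maximum; R''(3) = 48 > 0 ⇒ local minimum.
The smallest local minimum is R(3) = -147/2.

-147/2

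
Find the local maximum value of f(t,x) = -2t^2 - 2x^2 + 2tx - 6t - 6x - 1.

∂f/∂t = -4t + 2x - 6 = 0 and ∂f/∂x = 2t - 4x - 6 = 0, so (t, x) = (-3, -3).
The Hessian has f_{tt} = -4, f_{xx} = -4, f_{tx} = 2, giving D = 12 > 0 with f_{tt} < 0, so the point is a local maximum.
f(-3, -3) = 17.

17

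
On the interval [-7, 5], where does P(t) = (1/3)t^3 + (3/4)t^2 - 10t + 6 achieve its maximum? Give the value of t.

Differentiating, P'(t) = t^2 + (3/2)t - 10; which vanishes at t = -4 and t = 5/2.
Candidates: P(-7) = -19/12; P(-4) = 110/3; P(5/2) = -437/48; P(5) = 197/12.
So the maximum is P(-4) = 110/3.

-4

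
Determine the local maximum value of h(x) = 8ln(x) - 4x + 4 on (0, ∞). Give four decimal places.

1.5452

h'(x) = 8/x − 4 = 0 gives x = 2.
h''(x) = -8/x², which is negative for x > 0, so this is a local maximum.
h(2) = 8·ln(2) - 8 + 4 ≈ 1.5452.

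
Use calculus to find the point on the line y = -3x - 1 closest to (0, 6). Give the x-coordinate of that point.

-21/10

Minimize D(x)^2 = (x + 0)^2 + (-3x - 7)^2.
d/dx[D^2] = 2(x + 0) + 2·(-3)·(-3x - 7) = 0 ⇒ x = -21/10.
Then y = 53/10 and the distance is √(49/10) ≈ 2.2136.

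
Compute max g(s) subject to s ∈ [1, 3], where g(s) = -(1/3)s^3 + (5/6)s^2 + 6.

1097/162

Differentiating, g'(s) = -s^2 + (5/3)s; whose only zero in [1, 3] is s = 5/3.
Compare values at every candidate in [1, 3]: g(1) = 13/2, g(5/3) = 1097/162, g(3) = 9/2.
So the maximum is g(5/3) = 1097/162.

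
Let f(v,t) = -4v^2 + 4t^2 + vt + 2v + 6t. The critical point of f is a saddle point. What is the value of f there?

∂f/∂v = -8v + t + 2 = 0 and ∂f/∂t = v + 8t + 6 = 0, so (v, t) = (2/13, -10/13).
The Hessian has f_{vv} = -8, f_{tt} = 8, f_{vt} = 1, giving D = -65 < 0, so the point is a saddle point.
f(2/13, -10/13) = -28/13.

-28/13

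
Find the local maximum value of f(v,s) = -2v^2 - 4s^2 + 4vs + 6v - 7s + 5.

∂f/∂v = -4v + 4s + 6 = 0 and ∂f/∂s = 4v - 8s - 7 = 0, so (v, s) = (5/4, -1/4).
The Hessian has f_{vv} = -4, f_{ss} = -8, f_{vs} = 4, giving D = 16 > 0 with f_{vv} < 0, so the point is a local maximum.
f(5/4, -1/4) = 77/8.

77/8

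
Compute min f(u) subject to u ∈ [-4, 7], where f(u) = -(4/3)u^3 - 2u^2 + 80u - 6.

-818/3

f'(u) = -4u^2 - 4u + 80, whose only zero in [-4, 7] is u = 4.
Compare values at every candidate in [-4, 7]: f(-4) = -818/3; f(4) = 590/3; f(7) = -4/3.
So the minimum is f(-4) = -818/3.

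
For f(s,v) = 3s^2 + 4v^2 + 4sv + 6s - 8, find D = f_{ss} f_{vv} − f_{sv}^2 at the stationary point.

32

∂f/∂s = 6s + 4v + 6 = 0 and ∂f/∂v = 4s + 8v = 0, so (s, v) = (-3/2, 3/4).
The Hessian has f_{ss} = 6, f_{vv} = 8, f_{sv} = 4, giving D = 32 > 0 with f_{ss} > 0, so the point is a local minimum.
D = (6)·(8) − (4)^2 = 32.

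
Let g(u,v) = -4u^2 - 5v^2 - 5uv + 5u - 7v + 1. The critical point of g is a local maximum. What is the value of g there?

551/55

∂g/∂u = -8u - 5v + 5 = 0 and ∂g/∂v = -5u - 10v - 7 = 0, so (u, v) = (17/11, -81/55).
The Hessian has g_{uu} = -8, g_{vv} = -10, g_{uv} = -5, giving D = 55 > 0 with g_{uu} < 0, so the point is a local maximum.
g(17/11, -81/55) = 551/55.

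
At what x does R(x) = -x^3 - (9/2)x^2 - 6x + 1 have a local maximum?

R'(x) = -3x^2 - 9x - 6. Setting R'(x) = 0 gives x ∈ {-2, -1}.
Second-derivative test with R''(x) = -6x - 9: R''(-2) = 3 > 0 ⇒ local minimum; R''(-1) = -3 < 0 ⇒ local maximum.
Thus R has its local maximum at x = -1, with value 7/2.

-1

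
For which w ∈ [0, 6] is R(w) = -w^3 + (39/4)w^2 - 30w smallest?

Differentiating, R'(w) = -3w^2 + (39/2)w - 30; which vanishes at w = 5/2 and w = 4.
Evaluating at the critical points and endpoints: R(0) = 0,  R(5/2) = -475/16,  R(4) = -28,  R(6) = -45.
The minimum over the interval is -45, attained at w = 6.

6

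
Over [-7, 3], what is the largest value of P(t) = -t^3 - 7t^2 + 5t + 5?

Differentiating, P'(t) = -3t^2 - 14t + 5; which vanishes at t = -5 and t = 1/3.
Candidates: P(-7) = -30, P(-5) = -70, P(1/3) = 158/27, P(3) = -70.
The maximum over the interval is 158/27, attained at t = 1/3.

158/27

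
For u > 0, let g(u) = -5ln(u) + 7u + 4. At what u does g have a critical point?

5/7

g'(u) = -5/u + 7 = 0 gives u = 5/7.
g''(u) = 5/u², which is positive for u > 0, so this is a local minimum.
g(5/7) = -5·ln(5/7) + 5 + 4 ≈ 10.6824.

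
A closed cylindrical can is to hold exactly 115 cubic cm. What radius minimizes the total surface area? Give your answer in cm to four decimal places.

2.6354

With radius r and height h, πr²h = 115 so h = 115/(πr²), and S(r) = 2πr² + 2πrh = 2πr² + 2·115/r.
S'(r) = 4πr − 2·115/r² = 0 ⇒ r³ = 115/(2π), so r ≈ 2.6354 and h = 2r ≈ 5.2707.
S''(r) = 4π + 4·115/r³ > 0, so this is the minimum; S ≈ 130.9121.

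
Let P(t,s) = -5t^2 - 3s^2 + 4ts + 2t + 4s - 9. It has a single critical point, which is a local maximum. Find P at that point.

∂P/∂t = -10t + 4s + 2 = 0 and ∂P/∂s = 4t - 6s + 4 = 0, so (t, s) = (7/11, 12/11).
The Hessian has P_{tt} = -10, P_{ss} = -6, P_{ts} = 4, giving D = 44 > 0 with P_{tt} < 0, so the point is a local maximum.
P(7/11, 12/11) = -68/11.

-68/11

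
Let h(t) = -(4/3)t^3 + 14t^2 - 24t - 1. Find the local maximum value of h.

h'(t) = -4t^2 + 28t - 24 = 0 at t = 1, 6.
Second-derivative test with h''(t) = -8t + 28: h''(1) = 20 > 0 ⇒ local minimum; h''(6) = -20 < 0 ⇒ local maximum.
So the local maximum value is h(6) = 71.

71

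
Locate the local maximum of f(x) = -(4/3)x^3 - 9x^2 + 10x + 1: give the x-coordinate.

f'(x) = -4x^2 - 18x + 10 = 0 at x = -5, 1/2.
Second-derivative test with f''(x) = -8x - 18: f''(-5) = 22 > 0 ⇒ local minimum; f''(1/2) = -22 < 0 ⇒ local maximum.
So the local maximum value is f(1/2) = 43/12.

1/2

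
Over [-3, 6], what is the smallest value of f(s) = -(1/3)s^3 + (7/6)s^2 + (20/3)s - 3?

f'(s) = -s^2 + (7/3)s + 20/3, which vanishes at s = -5/3 and s = 4.
Compare values at every candidate in [-3, 6]: f(-3) = -7/2; f(-5/3) = -1511/162; f(4) = 21; f(6) = 7.
So the minimum is f(-5/3) = -1511/162.

-1511/162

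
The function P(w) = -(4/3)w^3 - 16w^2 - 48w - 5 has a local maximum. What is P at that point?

113/3

P'(w) = -4w^2 - 32w - 48. Setting P'(w) = 0 gives w ∈ {-6, -2}.
Second-derivative test with P''(w) = -8w - 32: P''(-6) = 16 > 0 ⇒ local minimum; P''(-2) = -16 < 0 ⇒ local maximum.
The local maximum is P(-2) = 113/3.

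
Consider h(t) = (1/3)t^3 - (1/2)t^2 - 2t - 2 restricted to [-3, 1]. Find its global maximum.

h'(t) = t^2 - t - 2, whose only zero in [-3, 1] is t = -1.
Candidates: h(-3) = -19/2,  h(-1) = -5/6,  h(1) = -25/6.
Hence the absolute maximum is -5/6 at t = -1.

-5/6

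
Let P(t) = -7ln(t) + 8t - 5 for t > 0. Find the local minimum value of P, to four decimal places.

P'(t) = -7/t + 8 = 0 gives t = 7/8.
P''(t) = 7/t², which is positive for t > 0, so this is a local minimum.
P(7/8) = -7·ln(7/8) + 7 - 5 ≈ 2.9347.

2.9347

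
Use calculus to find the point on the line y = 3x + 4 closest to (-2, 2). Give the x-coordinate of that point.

Minimize D(x)^2 = (x + 2)^2 + (3x + 2)^2.
d/dx[D^2] = 2(x + 2) + 2·3·(3x + 2) = 0 ⇒ x = -4/5.
Then y = 8/5 and the distance is √(8/5) ≈ 1.2649.

-4/5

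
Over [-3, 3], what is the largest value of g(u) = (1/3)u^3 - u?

The derivative is u^2 - 1, which vanishes at u = -1 and u = 1.
Candidates: g(-3) = -6; g(-1) = 2/3; g(1) = -2/3; g(3) = 6.
So the maximum is g(3) = 6.

6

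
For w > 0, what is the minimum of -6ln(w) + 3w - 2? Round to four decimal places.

-0.1589

h'(w) = -6/w + 3 = 0 gives w = 2.
h''(w) = 6/w², which is positive for w > 0, so this is a local minimum.
h(2) = -6·ln(2) + 6 - 2 ≈ -0.1589.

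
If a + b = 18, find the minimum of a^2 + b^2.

162

With a + b = 18, a^2 + b^2 = a^2 + (18 − a)^2.
The derivative 2a − 2(18 − a) = 4a − 36 vanishes at a = 9; second derivative 4 > 0, a minimum.
The minimum is 2·(9)^2 = 162.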